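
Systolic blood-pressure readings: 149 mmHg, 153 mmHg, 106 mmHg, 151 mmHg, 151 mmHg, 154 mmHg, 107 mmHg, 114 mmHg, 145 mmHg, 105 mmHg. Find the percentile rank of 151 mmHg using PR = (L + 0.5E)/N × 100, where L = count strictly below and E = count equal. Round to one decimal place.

70.0

N = 10.
Strictly below 151: 6. Equal to 151: 2.
PR = (6 + 0.5·2)/10 × 100 = 70.0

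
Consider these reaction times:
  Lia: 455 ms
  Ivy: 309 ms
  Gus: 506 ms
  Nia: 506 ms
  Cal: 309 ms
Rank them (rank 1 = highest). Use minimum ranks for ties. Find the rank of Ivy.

4

Sorted (descending): 506, 506, 455, 309, 309
The 2 values of 506 occupy positions 1–2 → each gets rank 1.
The 2 values of 309 occupy positions 4–5 → each gets rank 4.
Ivy has value 309 ms → rank 4.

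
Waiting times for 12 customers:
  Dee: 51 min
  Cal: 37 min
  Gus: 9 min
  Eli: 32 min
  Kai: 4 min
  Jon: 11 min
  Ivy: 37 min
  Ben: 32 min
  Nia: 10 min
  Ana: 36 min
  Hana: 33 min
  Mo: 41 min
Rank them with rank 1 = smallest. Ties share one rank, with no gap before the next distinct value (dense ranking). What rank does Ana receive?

7

Sorted (ascending): 4, 9, 10, 11, 32, 32, 33, 36, 37, 37, 41, 51
The 2 values of 32 share dense rank 5.
The 2 values of 37 share dense rank 8.
Remaining distinct values take the next consecutive integers.
Ana has value 36 min → rank 7.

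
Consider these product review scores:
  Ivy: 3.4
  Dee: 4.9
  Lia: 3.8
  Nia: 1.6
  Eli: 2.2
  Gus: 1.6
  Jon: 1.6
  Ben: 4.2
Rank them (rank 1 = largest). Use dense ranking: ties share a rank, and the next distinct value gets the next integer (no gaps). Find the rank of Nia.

Sorted (descending): 4.9, 4.2, 3.8, 3.4, 2.2, 1.6, 1.6, 1.6
The 3 values of 1.6 share dense rank 6.
Remaining distinct values take the next consecutive integers.
Nia has value 1.6 → rank 6.

6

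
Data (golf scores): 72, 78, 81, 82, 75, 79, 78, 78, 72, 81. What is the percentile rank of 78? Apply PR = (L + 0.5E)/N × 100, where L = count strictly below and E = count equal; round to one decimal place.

45.0

N = 10.
Strictly below 78: 3. Equal to 78: 3.
PR = (3 + 0.5·3)/10 × 100 = 45.0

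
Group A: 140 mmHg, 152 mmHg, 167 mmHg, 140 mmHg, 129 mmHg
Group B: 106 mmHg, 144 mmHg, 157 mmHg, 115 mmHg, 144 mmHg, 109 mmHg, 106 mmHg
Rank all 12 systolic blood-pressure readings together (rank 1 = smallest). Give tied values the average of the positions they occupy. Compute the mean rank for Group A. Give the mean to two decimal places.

8.00

Sorted (ascending): 106, 106, 109, 115, 129, 140, 140, 144, 144, 152, 157, 167
The 2 values of 106 occupy positions 1–2 → average rank (1+2)/2 = 1.5.
The 2 values of 140 occupy positions 6–7 → average rank (6+7)/2 = 6.5.
The 2 values of 144 occupy positions 8–9 → average rank (8+9)/2 = 8.5.
Group A values → pooled ranks: 140→6.5, 152→10, 167→12, 140→6.5, 129→5
Mean rank = (6.5 + 10 + 12 + 6.5 + 5) / 5 = 8.00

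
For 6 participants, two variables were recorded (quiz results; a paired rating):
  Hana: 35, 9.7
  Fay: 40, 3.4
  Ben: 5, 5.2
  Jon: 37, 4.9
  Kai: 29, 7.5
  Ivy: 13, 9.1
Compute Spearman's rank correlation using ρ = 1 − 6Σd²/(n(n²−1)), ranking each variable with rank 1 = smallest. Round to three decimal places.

-0.486

Ranks of variable 1: 4, 6, 1, 5, 3, 2
Ranks of variable 2: 6, 1, 3, 2, 4, 5
d = r₁ − r₂: -2, 5, -2, 3, -1, -3
d²: 4, 25, 4, 9, 1, 9; Σd² = 52
ρ = 1 − 6·52/(6·35) = 1 − 312/210 = -0.486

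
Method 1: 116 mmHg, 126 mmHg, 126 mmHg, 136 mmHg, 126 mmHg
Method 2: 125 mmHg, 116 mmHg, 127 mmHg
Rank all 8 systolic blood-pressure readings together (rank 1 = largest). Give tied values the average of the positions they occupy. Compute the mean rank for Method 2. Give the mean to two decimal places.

5.17

Sorted (descending): 136, 127, 126, 126, 126, 125, 116, 116
The 3 values of 126 occupy positions 3–5 → average rank 4.
The 2 values of 116 occupy positions 7–8 → average rank (7+8)/2 = 7.5.
Method 2 values → pooled ranks: 125→6, 116→7.5, 127→2
Mean rank = (6 + 7.5 + 2) / 3 = 5.17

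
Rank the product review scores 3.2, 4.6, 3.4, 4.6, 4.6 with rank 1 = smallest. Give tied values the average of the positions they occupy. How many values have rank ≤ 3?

Sorted (ascending): 3.2, 3.4, 4.6, 4.6, 4.6
The 3 values of 4.6 occupy positions 3–5 → average rank 4.
Ranks ≤ 3: {1, 2} → 2 values.

2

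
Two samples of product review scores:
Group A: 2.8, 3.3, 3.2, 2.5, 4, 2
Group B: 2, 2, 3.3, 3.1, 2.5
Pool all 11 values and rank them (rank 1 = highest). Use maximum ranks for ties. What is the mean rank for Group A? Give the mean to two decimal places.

Sorted (descending): 4, 3.3, 3.3, 3.2, 3.1, 2.8, 2.5, 2.5, 2, 2, 2
The 2 values of 3.3 occupy positions 2–3 → each gets rank 3.
The 2 values of 2.5 occupy positions 7–8 → each gets rank 8.
The 3 values of 2 occupy positions 9–11 → each gets rank 11.
Group A values → pooled ranks: 2.8→6, 3.3→3, 3.2→4, 2.5→8, 4→1, 2→11
Mean rank = (6 + 3 + 4 + 8 + 1 + 11) / 6 = 5.50

5.50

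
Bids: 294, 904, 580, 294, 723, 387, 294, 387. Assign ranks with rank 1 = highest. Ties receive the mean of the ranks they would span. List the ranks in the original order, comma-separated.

7, 1, 3, 7, 2, 4.5, 7, 4.5

Sorted (descending): 904, 723, 580, 387, 387, 294, 294, 294
The 2 values of 387 occupy positions 4–5 → average rank (4+5)/2 = 4.5.
The 3 values of 294 occupy positions 6–8 → average rank 7.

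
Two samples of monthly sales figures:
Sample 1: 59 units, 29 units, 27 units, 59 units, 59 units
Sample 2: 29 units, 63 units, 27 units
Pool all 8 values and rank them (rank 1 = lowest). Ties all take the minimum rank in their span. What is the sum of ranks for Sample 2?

12

Sorted (ascending): 27, 27, 29, 29, 59, 59, 59, 63
The 2 values of 27 occupy positions 1–2 → each gets rank 1.
The 2 values of 29 occupy positions 3–4 → each gets rank 3.
The 3 values of 59 occupy positions 5–7 → each gets rank 5.
Sample 2 values → pooled ranks: 29→3, 63→8, 27→1
Rank sum = 3 + 8 + 1 = 12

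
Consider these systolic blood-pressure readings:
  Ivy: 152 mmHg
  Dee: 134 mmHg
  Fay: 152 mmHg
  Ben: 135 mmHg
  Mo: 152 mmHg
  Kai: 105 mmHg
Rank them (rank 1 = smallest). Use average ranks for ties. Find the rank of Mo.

5

Sorted (ascending): 105, 134, 135, 152, 152, 152
The 3 values of 152 occupy positions 4–6 → average rank 5.
Mo has value 152 mmHg → rank 5.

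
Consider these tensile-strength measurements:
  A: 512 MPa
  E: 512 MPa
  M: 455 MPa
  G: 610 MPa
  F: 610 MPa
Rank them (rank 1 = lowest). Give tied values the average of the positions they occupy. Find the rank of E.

2.5

Sorted (ascending): 455, 512, 512, 610, 610
The 2 values of 512 occupy positions 2–3 → average rank (2+3)/2 = 2.5.
The 2 values of 610 occupy positions 4–5 → average rank (4+5)/2 = 4.5.
E has value 512 MPa → rank 2.5.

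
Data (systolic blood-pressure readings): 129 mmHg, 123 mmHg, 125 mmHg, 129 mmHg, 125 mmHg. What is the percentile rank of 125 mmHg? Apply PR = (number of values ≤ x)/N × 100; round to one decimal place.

N = 5.
Strictly below 125: 1. Equal to 125: 2.
PR = 3/5 × 100 = 60.0

60.0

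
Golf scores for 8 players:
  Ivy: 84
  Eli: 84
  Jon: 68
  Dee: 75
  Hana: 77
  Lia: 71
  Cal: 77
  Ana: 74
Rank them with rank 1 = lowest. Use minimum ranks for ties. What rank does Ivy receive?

Sorted (ascending): 68, 71, 74, 75, 77, 77, 84, 84
The 2 values of 77 occupy positions 5–6 → each gets rank 5.
The 2 values of 84 occupy positions 7–8 → each gets rank 7.
Ivy has value 84 → rank 7.

7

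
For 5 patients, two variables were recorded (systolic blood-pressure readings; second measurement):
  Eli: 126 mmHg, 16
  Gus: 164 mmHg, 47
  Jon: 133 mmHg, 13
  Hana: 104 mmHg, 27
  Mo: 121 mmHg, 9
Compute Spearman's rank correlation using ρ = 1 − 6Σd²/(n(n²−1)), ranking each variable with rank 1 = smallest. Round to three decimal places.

0.300

Ranks of variable 1: 3, 5, 4, 1, 2
Ranks of variable 2: 3, 5, 2, 4, 1
d = r₁ − r₂: 0, 0, 2, -3, 1
d²: 0, 0, 4, 9, 1; Σd² = 14
ρ = 1 − 6·14/(5·24) = 1 − 84/120 = 0.300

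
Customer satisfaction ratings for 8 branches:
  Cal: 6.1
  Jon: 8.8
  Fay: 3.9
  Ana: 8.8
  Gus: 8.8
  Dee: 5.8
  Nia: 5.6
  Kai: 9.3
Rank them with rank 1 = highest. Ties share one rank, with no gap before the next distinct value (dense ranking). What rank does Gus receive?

2

Sorted (descending): 9.3, 8.8, 8.8, 8.8, 6.1, 5.8, 5.6, 3.9
The 3 values of 8.8 share dense rank 2.
Remaining distinct values take the next consecutive integers.
Gus has value 8.8 → rank 2.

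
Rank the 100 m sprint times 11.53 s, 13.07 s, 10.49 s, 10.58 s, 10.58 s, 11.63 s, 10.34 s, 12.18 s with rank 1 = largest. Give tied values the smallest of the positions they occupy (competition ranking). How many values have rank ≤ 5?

6

Sorted (descending): 13.07, 12.18, 11.63, 11.53, 10.58, 10.58, 10.49, 10.34
The 2 values of 10.58 occupy positions 5–6 → each gets rank 5.
Ranks ≤ 5: {1, 2, 3, 4, 5, 5} → 6 values.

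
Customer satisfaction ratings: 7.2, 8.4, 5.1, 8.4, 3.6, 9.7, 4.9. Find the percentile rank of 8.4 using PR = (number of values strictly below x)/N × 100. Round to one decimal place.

N = 7.
Strictly below 8.4: 4. Equal to 8.4: 2.
PR = 4/7 × 100 = 57.1

57.1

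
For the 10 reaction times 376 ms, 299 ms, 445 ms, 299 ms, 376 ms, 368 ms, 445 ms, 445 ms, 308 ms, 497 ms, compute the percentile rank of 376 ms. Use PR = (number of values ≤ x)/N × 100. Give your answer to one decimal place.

N = 10.
Strictly below 376: 4. Equal to 376: 2.
PR = 6/10 × 100 = 60.0

60.0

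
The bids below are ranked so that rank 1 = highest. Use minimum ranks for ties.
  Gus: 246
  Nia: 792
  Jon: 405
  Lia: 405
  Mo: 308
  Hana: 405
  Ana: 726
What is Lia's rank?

3

Sorted (descending): 792, 726, 405, 405, 405, 308, 246
The 3 values of 405 occupy positions 3–5 → each gets rank 3.
Lia has value 405 → rank 3.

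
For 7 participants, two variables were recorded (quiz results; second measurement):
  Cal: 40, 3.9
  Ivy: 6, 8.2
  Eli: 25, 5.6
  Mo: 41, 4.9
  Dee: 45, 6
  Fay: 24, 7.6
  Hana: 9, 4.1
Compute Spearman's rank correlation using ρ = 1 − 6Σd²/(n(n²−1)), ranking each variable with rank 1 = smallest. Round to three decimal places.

-0.321

Ranks of variable 1: 5, 1, 4, 6, 7, 3, 2
Ranks of variable 2: 1, 7, 4, 3, 5, 6, 2
d = r₁ − r₂: 4, -6, 0, 3, 2, -3, 0
d²: 16, 36, 0, 9, 4, 9, 0; Σd² = 74
ρ = 1 − 6·74/(7·48) = 1 − 444/336 = -0.321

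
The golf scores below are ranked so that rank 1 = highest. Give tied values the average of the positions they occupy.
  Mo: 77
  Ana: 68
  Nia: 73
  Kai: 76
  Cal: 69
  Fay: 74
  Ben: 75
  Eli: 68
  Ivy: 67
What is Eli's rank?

Sorted (descending): 77, 76, 75, 74, 73, 69, 68, 68, 67
The 2 values of 68 occupy positions 7–8 → average rank (7+8)/2 = 7.5.
Eli has value 68 → rank 7.5.

7.5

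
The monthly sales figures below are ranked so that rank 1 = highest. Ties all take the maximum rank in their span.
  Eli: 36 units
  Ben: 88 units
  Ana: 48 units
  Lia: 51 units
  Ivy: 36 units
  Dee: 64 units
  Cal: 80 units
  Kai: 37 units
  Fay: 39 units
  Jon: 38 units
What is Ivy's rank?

10

Sorted (descending): 88, 80, 64, 51, 48, 39, 38, 37, 36, 36
The 2 values of 36 occupy positions 9–10 → each gets rank 10.
Ivy has value 36 units → rank 10.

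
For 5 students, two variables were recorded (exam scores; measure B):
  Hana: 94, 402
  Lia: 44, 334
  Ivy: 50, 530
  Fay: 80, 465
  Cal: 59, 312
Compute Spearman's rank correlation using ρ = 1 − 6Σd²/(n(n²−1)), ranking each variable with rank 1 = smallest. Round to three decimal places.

Ranks of variable 1: 5, 1, 2, 4, 3
Ranks of variable 2: 3, 2, 5, 4, 1
d = r₁ − r₂: 2, -1, -3, 0, 2
d²: 4, 1, 9, 0, 4; Σd² = 18
ρ = 1 − 6·18/(5·24) = 1 − 108/120 = 0.100

0.100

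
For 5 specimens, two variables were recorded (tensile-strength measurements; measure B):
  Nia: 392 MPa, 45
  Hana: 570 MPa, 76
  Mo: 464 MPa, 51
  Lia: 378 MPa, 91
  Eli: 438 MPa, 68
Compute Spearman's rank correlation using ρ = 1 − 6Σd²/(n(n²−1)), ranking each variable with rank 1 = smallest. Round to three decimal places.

Ranks of variable 1: 2, 5, 4, 1, 3
Ranks of variable 2: 1, 4, 2, 5, 3
d = r₁ − r₂: 1, 1, 2, -4, 0
d²: 1, 1, 4, 16, 0; Σd² = 22
ρ = 1 − 6·22/(5·24) = 1 − 132/120 = -0.100

-0.100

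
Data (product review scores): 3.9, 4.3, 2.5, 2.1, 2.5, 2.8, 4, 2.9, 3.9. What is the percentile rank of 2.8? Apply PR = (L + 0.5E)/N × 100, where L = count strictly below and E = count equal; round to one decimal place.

N = 9.
Strictly below 2.8: 3. Equal to 2.8: 1.
PR = (3 + 0.5·1)/9 × 100 = 38.9

38.9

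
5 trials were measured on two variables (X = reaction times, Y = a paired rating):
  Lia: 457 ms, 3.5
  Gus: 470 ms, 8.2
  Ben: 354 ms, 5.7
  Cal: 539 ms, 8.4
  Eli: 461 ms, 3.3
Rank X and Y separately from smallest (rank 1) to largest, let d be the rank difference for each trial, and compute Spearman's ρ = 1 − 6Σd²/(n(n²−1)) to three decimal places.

Ranks of variable 1: 2, 4, 1, 5, 3
Ranks of variable 2: 2, 4, 3, 5, 1
d = r₁ − r₂: 0, 0, -2, 0, 2
d²: 0, 0, 4, 0, 4; Σd² = 8
ρ = 1 − 6·8/(5·24) = 1 − 48/120 = 0.600

0.600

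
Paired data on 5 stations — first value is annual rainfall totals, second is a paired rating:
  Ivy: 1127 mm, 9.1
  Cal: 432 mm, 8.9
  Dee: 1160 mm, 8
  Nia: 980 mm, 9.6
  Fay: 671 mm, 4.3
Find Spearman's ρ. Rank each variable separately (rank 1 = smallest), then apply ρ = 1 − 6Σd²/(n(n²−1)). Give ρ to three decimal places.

Ranks of variable 1: 4, 1, 5, 3, 2
Ranks of variable 2: 4, 3, 2, 5, 1
d = r₁ − r₂: 0, -2, 3, -2, 1
d²: 0, 4, 9, 4, 1; Σd² = 18
ρ = 1 − 6·18/(5·24) = 1 − 108/120 = 0.100

0.100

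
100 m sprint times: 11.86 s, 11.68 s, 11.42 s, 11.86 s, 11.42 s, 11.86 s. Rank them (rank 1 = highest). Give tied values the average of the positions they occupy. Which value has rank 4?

11.68

Sorted (descending): 11.86, 11.86, 11.86, 11.68, 11.42, 11.42
The 3 values of 11.86 occupy positions 1–3 → average rank 2.
The 2 values of 11.42 occupy positions 5–6 → average rank (5+6)/2 = 5.5.
Rank 4 → value 11.68.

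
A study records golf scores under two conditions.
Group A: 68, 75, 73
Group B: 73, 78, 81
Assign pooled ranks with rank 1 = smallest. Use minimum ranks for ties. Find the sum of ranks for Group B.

13

Sorted (ascending): 68, 73, 73, 75, 78, 81
The 2 values of 73 occupy positions 2–3 → each gets rank 2.
Group B values → pooled ranks: 73→2, 78→5, 81→6
Rank sum = 2 + 5 + 6 = 13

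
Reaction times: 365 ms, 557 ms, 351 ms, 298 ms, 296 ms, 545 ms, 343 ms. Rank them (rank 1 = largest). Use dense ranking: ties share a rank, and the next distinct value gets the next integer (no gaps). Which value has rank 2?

545

Sorted (descending): 557, 545, 365, 351, 343, 298, 296
No ties — each value takes its position as its rank.
Rank 2 → value 545.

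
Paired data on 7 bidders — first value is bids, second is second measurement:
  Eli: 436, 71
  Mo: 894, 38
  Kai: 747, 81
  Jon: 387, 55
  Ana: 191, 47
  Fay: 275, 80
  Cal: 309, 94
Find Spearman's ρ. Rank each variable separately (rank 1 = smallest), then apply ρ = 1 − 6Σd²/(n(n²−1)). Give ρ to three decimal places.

-0.143

Ranks of variable 1: 5, 7, 6, 4, 1, 2, 3
Ranks of variable 2: 4, 1, 6, 3, 2, 5, 7
d = r₁ − r₂: 1, 6, 0, 1, -1, -3, -4
d²: 1, 36, 0, 1, 1, 9, 16; Σd² = 64
ρ = 1 − 6·64/(7·48) = 1 − 384/336 = -0.143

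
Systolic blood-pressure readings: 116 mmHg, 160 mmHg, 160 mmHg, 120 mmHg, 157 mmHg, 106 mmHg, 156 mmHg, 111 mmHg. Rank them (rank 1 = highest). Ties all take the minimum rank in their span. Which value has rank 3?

Sorted (descending): 160, 160, 157, 156, 120, 116, 111, 106
The 2 values of 160 occupy positions 1–2 → each gets rank 1.
Rank 3 → value 157.

157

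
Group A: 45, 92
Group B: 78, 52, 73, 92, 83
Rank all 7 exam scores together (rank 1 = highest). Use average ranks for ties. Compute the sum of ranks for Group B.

19.5

Sorted (descending): 92, 92, 83, 78, 73, 52, 45
The 2 values of 92 occupy positions 1–2 → average rank (1+2)/2 = 1.5.
Group B values → pooled ranks: 78→4, 52→6, 73→5, 92→1.5, 83→3
Rank sum = 4 + 6 + 5 + 1.5 + 3 = 19.5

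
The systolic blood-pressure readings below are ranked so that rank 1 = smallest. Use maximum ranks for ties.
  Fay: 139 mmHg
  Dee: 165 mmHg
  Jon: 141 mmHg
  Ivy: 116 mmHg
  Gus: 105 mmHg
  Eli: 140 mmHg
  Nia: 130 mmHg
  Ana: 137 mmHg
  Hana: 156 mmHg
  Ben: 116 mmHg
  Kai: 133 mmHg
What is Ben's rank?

3

Sorted (ascending): 105, 116, 116, 130, 133, 137, 139, 140, 141, 156, 165
The 2 values of 116 occupy positions 2–3 → each gets rank 3.
Ben has value 116 mmHg → rank 3.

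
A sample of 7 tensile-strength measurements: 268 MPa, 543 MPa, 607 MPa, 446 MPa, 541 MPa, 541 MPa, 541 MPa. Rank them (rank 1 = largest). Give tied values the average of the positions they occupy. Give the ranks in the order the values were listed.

Sorted (descending): 607, 543, 541, 541, 541, 446, 268
The 3 values of 541 occupy positions 3–5 → average rank 4.

7, 2, 1, 6, 4, 4, 4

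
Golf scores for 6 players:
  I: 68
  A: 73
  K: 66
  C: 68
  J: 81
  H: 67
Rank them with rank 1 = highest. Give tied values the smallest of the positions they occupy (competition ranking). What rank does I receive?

Sorted (descending): 81, 73, 68, 68, 67, 66
The 2 values of 68 occupy positions 3–4 → each gets rank 3.
I has value 68 → rank 3.

3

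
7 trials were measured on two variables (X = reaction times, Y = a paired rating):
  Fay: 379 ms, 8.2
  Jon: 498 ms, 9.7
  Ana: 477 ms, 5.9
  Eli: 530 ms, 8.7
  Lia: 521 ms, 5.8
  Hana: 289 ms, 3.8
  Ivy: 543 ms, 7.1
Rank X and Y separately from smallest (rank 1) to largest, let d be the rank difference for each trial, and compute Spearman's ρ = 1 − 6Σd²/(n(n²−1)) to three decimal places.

0.357

Ranks of variable 1: 2, 4, 3, 6, 5, 1, 7
Ranks of variable 2: 5, 7, 3, 6, 2, 1, 4
d = r₁ − r₂: -3, -3, 0, 0, 3, 0, 3
d²: 9, 9, 0, 0, 9, 0, 9; Σd² = 36
ρ = 1 − 6·36/(7·48) = 1 − 216/336 = 0.357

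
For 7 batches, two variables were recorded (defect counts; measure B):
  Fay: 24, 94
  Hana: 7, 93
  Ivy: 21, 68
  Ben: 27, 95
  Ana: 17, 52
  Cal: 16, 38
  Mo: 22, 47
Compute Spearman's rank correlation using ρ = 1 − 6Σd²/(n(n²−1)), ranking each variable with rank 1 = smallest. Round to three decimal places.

Ranks of variable 1: 6, 1, 4, 7, 3, 2, 5
Ranks of variable 2: 6, 5, 4, 7, 3, 1, 2
d = r₁ − r₂: 0, -4, 0, 0, 0, 1, 3
d²: 0, 16, 0, 0, 0, 1, 9; Σd² = 26
ρ = 1 − 6·26/(7·48) = 1 − 156/336 = 0.536

0.536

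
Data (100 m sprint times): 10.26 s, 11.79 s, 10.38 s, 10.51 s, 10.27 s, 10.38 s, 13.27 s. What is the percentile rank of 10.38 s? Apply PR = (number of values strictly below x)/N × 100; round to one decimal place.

N = 7.
Strictly below 10.38: 2. Equal to 10.38: 2.
PR = 2/7 × 100 = 28.6

28.6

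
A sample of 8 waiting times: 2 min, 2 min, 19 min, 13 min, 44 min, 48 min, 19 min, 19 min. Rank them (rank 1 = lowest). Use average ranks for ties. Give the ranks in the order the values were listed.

1.5, 1.5, 5, 3, 7, 8, 5, 5

Sorted (ascending): 2, 2, 13, 19, 19, 19, 44, 48
The 2 values of 2 occupy positions 1–2 → average rank (1+2)/2 = 1.5.
The 3 values of 19 occupy positions 4–6 → average rank 5.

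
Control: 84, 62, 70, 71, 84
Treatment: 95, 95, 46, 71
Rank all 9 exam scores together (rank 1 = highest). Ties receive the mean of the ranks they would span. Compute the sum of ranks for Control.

Sorted (descending): 95, 95, 84, 84, 71, 71, 70, 62, 46
The 2 values of 95 occupy positions 1–2 → average rank (1+2)/2 = 1.5.
The 2 values of 84 occupy positions 3–4 → average rank (3+4)/2 = 3.5.
The 2 values of 71 occupy positions 5–6 → average rank (5+6)/2 = 5.5.
Control values → pooled ranks: 84→3.5, 62→8, 70→7, 71→5.5, 84→3.5
Rank sum = 3.5 + 8 + 7 + 5.5 + 3.5 = 27.5

27.5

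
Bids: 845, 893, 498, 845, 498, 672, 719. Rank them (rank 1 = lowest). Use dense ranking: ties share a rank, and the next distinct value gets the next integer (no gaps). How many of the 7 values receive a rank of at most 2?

Sorted (ascending): 498, 498, 672, 719, 845, 845, 893
The 2 values of 498 share dense rank 1.
The 2 values of 845 share dense rank 4.
Remaining distinct values take the next consecutive integers.
Ranks ≤ 2: {1, 1, 2} → 3 values.

3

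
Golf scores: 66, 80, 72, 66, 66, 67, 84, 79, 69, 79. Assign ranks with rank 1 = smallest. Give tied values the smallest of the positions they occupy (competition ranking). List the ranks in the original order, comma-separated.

Sorted (ascending): 66, 66, 66, 67, 69, 72, 79, 79, 80, 84
The 3 values of 66 occupy positions 1–3 → each gets rank 1.
The 2 values of 79 occupy positions 7–8 → each gets rank 7.

1, 9, 6, 1, 1, 4, 10, 7, 5, 7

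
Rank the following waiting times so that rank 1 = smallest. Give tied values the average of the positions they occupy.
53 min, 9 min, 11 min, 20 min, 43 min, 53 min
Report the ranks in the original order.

Sorted (ascending): 9, 11, 20, 43, 53, 53
The 2 values of 53 occupy positions 5–6 → average rank (5+6)/2 = 5.5.

5.5, 1, 2, 3, 4, 5.5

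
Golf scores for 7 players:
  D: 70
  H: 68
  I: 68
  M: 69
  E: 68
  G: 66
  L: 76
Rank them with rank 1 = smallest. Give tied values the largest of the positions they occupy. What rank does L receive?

Sorted (ascending): 66, 68, 68, 68, 69, 70, 76
The 3 values of 68 occupy positions 2–4 → each gets rank 4.
L has value 76 → rank 7.

7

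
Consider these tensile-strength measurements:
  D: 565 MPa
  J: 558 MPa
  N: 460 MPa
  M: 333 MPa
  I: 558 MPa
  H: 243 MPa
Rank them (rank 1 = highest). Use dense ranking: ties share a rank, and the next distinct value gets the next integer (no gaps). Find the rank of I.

2

Sorted (descending): 565, 558, 558, 460, 333, 243
The 2 values of 558 share dense rank 2.
Remaining distinct values take the next consecutive integers.
I has value 558 MPa → rank 2.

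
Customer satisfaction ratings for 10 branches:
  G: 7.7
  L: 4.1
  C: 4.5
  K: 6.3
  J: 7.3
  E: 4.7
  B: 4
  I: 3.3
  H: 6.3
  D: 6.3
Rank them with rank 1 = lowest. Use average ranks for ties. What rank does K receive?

7

Sorted (ascending): 3.3, 4, 4.1, 4.5, 4.7, 6.3, 6.3, 6.3, 7.3, 7.7
The 3 values of 6.3 occupy positions 6–8 → average rank 7.
K has value 6.3 → rank 7.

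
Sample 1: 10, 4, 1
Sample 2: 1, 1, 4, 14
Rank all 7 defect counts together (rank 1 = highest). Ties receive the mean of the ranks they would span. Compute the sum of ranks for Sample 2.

16.5

Sorted (descending): 14, 10, 4, 4, 1, 1, 1
The 2 values of 4 occupy positions 3–4 → average rank (3+4)/2 = 3.5.
The 3 values of 1 occupy positions 5–7 → average rank 6.
Sample 2 values → pooled ranks: 1→6, 1→6, 4→3.5, 14→1
Rank sum = 6 + 6 + 3.5 + 1 = 16.5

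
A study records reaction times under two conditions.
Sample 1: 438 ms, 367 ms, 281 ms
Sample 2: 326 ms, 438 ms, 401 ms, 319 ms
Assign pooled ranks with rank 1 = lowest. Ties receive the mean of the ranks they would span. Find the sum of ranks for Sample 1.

11.5

Sorted (ascending): 281, 319, 326, 367, 401, 438, 438
The 2 values of 438 occupy positions 6–7 → average rank (6+7)/2 = 6.5.
Sample 1 values → pooled ranks: 438→6.5, 367→4, 281→1
Rank sum = 6.5 + 4 + 1 = 11.5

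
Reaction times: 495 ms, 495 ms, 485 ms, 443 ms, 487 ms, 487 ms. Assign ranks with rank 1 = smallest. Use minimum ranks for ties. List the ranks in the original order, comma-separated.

Sorted (ascending): 443, 485, 487, 487, 495, 495
The 2 values of 487 occupy positions 3–4 → each gets rank 3.
The 2 values of 495 occupy positions 5–6 → each gets rank 5.

5, 5, 2, 1, 3, 3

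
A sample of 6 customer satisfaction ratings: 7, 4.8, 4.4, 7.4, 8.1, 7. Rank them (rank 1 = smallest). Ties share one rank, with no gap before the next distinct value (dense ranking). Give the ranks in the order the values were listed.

3, 2, 1, 4, 5, 3

Sorted (ascending): 4.4, 4.8, 7, 7, 7.4, 8.1
The 2 values of 7 share dense rank 3.
Remaining distinct values take the next consecutive integers.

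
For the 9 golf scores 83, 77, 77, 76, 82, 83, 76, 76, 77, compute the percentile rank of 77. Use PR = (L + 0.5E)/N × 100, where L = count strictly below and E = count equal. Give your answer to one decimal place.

50.0

N = 9.
Strictly below 77: 3. Equal to 77: 3.
PR = (3 + 0.5·3)/9 × 100 = 50.0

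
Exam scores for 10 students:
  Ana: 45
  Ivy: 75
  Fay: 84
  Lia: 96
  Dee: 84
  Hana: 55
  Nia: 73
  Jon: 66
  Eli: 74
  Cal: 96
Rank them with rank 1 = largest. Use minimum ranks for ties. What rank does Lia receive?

1

Sorted (descending): 96, 96, 84, 84, 75, 74, 73, 66, 55, 45
The 2 values of 96 occupy positions 1–2 → each gets rank 1.
The 2 values of 84 occupy positions 3–4 → each gets rank 3.
Lia has value 96 → rank 1.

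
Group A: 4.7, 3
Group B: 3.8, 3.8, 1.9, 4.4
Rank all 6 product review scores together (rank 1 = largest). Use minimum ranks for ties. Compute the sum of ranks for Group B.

14

Sorted (descending): 4.7, 4.4, 3.8, 3.8, 3, 1.9
The 2 values of 3.8 occupy positions 3–4 → each gets rank 3.
Group B values → pooled ranks: 3.8→3, 3.8→3, 1.9→6, 4.4→2
Rank sum = 3 + 3 + 6 + 2 = 14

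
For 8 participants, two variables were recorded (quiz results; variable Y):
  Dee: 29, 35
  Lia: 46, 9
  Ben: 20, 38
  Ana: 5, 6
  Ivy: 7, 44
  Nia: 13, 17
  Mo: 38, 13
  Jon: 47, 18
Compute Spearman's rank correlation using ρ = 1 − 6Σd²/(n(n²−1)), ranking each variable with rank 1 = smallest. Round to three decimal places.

-0.071

Ranks of variable 1: 5, 7, 4, 1, 2, 3, 6, 8
Ranks of variable 2: 6, 2, 7, 1, 8, 4, 3, 5
d = r₁ − r₂: -1, 5, -3, 0, -6, -1, 3, 3
d²: 1, 25, 9, 0, 36, 1, 9, 9; Σd² = 90
ρ = 1 − 6·90/(8·63) = 1 − 540/504 = -0.071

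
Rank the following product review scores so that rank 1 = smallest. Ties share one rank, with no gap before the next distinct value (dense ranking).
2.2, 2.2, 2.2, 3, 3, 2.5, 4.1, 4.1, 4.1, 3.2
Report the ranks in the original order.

Sorted (ascending): 2.2, 2.2, 2.2, 2.5, 3, 3, 3.2, 4.1, 4.1, 4.1
The 3 values of 2.2 share dense rank 1.
The 2 values of 3 share dense rank 3.
The 3 values of 4.1 share dense rank 5.
Remaining distinct values take the next consecutive integers.

1, 1, 1, 3, 3, 2, 5, 5, 5, 4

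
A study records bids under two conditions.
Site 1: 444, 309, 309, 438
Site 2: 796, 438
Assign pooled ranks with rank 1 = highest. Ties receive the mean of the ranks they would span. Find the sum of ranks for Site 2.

Sorted (descending): 796, 444, 438, 438, 309, 309
The 2 values of 438 occupy positions 3–4 → average rank (3+4)/2 = 3.5.
The 2 values of 309 occupy positions 5–6 → average rank (5+6)/2 = 5.5.
Site 2 values → pooled ranks: 796→1, 438→3.5
Rank sum = 1 + 3.5 = 4.5

4.5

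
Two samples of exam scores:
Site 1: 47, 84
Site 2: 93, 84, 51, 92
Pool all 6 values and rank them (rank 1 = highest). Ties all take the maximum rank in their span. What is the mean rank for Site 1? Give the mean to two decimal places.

Sorted (descending): 93, 92, 84, 84, 51, 47
The 2 values of 84 occupy positions 3–4 → each gets rank 4.
Site 1 values → pooled ranks: 47→6, 84→4
Mean rank = (6 + 4) / 2 = 5.00

5.00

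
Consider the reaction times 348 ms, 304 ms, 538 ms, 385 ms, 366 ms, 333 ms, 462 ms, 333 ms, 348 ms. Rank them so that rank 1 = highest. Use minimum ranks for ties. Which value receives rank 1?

Sorted (descending): 538, 462, 385, 366, 348, 348, 333, 333, 304
The 2 values of 348 occupy positions 5–6 → each gets rank 5.
The 2 values of 333 occupy positions 7–8 → each gets rank 7.
Rank 1 → value 538.

538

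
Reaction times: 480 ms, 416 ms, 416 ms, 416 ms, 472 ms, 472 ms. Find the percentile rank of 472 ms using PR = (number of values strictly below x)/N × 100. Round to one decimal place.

N = 6.
Strictly below 472: 3. Equal to 472: 2.
PR = 3/6 × 100 = 50.0

50.0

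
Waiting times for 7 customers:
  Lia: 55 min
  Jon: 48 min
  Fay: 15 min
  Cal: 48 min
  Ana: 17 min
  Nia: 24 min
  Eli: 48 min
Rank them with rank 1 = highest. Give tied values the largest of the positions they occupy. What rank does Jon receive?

Sorted (descending): 55, 48, 48, 48, 24, 17, 15
The 3 values of 48 occupy positions 2–4 → each gets rank 4.
Jon has value 48 min → rank 4.

4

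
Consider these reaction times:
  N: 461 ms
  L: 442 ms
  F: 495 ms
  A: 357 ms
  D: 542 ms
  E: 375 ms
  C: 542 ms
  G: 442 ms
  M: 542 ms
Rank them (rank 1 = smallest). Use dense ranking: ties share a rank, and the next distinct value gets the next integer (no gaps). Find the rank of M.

6

Sorted (ascending): 357, 375, 442, 442, 461, 495, 542, 542, 542
The 2 values of 442 share dense rank 3.
The 3 values of 542 share dense rank 6.
Remaining distinct values take the next consecutive integers.
M has value 542 ms → rank 6.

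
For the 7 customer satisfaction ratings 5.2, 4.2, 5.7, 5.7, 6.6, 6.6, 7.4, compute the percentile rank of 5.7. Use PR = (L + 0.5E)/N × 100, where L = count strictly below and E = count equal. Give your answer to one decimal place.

42.9

N = 7.
Strictly below 5.7: 2. Equal to 5.7: 2.
PR = (2 + 0.5·2)/7 × 100 = 42.9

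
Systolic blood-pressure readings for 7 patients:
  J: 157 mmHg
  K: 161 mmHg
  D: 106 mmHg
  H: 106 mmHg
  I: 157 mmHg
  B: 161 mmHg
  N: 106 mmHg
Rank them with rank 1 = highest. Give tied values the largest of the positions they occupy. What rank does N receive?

7

Sorted (descending): 161, 161, 157, 157, 106, 106, 106
The 2 values of 161 occupy positions 1–2 → each gets rank 2.
The 2 values of 157 occupy positions 3–4 → each gets rank 4.
The 3 values of 106 occupy positions 5–7 → each gets rank 7.
N has value 106 mmHg → rank 7.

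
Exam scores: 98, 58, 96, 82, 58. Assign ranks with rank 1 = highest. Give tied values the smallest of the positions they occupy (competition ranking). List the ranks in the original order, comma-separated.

1, 4, 2, 3, 4

Sorted (descending): 98, 96, 82, 58, 58
The 2 values of 58 occupy positions 4–5 → each gets rank 4.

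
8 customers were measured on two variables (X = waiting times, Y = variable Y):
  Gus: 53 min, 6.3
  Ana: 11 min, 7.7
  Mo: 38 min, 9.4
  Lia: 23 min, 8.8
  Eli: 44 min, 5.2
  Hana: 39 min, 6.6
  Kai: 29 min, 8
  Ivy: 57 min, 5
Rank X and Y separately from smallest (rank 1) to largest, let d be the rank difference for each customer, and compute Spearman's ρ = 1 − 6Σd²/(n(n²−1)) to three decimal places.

Ranks of variable 1: 7, 1, 4, 2, 6, 5, 3, 8
Ranks of variable 2: 3, 5, 8, 7, 2, 4, 6, 1
d = r₁ − r₂: 4, -4, -4, -5, 4, 1, -3, 7
d²: 16, 16, 16, 25, 16, 1, 9, 49; Σd² = 148
ρ = 1 − 6·148/(8·63) = 1 − 888/504 = -0.762

-0.762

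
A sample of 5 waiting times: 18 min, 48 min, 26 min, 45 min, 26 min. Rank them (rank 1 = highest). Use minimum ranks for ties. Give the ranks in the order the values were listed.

5, 1, 3, 2, 3

Sorted (descending): 48, 45, 26, 26, 18
The 2 values of 26 occupy positions 3–4 → each gets rank 3.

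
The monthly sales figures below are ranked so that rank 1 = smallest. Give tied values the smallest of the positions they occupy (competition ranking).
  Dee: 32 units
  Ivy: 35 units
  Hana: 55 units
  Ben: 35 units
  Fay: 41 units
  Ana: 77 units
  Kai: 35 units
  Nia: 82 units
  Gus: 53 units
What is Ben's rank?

Sorted (ascending): 32, 35, 35, 35, 41, 53, 55, 77, 82
The 3 values of 35 occupy positions 2–4 → each gets rank 2.
Ben has value 35 units → rank 2.

2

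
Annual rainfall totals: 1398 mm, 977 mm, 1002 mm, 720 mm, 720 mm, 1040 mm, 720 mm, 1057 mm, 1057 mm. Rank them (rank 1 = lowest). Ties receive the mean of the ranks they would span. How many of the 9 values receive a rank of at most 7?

6

Sorted (ascending): 720, 720, 720, 977, 1002, 1040, 1057, 1057, 1398
The 3 values of 720 occupy positions 1–3 → average rank 2.
The 2 values of 1057 occupy positions 7–8 → average rank (7+8)/2 = 7.5.
Ranks ≤ 7: {2, 2, 2, 4, 5, 6} → 6 values.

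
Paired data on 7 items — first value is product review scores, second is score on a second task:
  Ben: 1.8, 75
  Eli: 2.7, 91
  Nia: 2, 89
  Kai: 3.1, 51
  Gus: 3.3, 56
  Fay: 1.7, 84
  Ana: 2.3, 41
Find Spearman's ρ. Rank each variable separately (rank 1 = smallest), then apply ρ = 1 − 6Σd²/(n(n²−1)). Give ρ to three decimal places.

-0.321

Ranks of variable 1: 2, 5, 3, 6, 7, 1, 4
Ranks of variable 2: 4, 7, 6, 2, 3, 5, 1
d = r₁ − r₂: -2, -2, -3, 4, 4, -4, 3
d²: 4, 4, 9, 16, 16, 16, 9; Σd² = 74
ρ = 1 − 6·74/(7·48) = 1 − 444/336 = -0.321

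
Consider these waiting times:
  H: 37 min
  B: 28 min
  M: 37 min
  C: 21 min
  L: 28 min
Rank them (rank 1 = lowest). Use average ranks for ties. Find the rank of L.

2.5

Sorted (ascending): 21, 28, 28, 37, 37
The 2 values of 28 occupy positions 2–3 → average rank (2+3)/2 = 2.5.
The 2 values of 37 occupy positions 4–5 → average rank (4+5)/2 = 4.5.
L has value 28 min → rank 2.5.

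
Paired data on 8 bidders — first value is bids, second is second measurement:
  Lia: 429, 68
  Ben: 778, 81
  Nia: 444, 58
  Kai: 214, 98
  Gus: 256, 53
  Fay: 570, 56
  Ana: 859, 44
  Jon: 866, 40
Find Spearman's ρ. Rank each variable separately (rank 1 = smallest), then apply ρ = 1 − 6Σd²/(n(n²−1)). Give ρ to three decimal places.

-0.619

Ranks of variable 1: 3, 6, 4, 1, 2, 5, 7, 8
Ranks of variable 2: 6, 7, 5, 8, 3, 4, 2, 1
d = r₁ − r₂: -3, -1, -1, -7, -1, 1, 5, 7
d²: 9, 1, 1, 49, 1, 1, 25, 49; Σd² = 136
ρ = 1 − 6·136/(8·63) = 1 − 816/504 = -0.619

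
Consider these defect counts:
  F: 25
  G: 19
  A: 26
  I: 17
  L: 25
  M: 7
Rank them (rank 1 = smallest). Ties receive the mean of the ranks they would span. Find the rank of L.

Sorted (ascending): 7, 17, 19, 25, 25, 26
The 2 values of 25 occupy positions 4–5 → average rank (4+5)/2 = 4.5.
L has value 25 → rank 4.5.

4.5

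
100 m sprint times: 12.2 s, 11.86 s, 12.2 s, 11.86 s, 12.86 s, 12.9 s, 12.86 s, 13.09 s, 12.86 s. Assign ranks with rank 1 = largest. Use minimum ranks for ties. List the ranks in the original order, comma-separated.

6, 8, 6, 8, 3, 2, 3, 1, 3

Sorted (descending): 13.09, 12.9, 12.86, 12.86, 12.86, 12.2, 12.2, 11.86, 11.86
The 3 values of 12.86 occupy positions 3–5 → each gets rank 3.
The 2 values of 12.2 occupy positions 6–7 → each gets rank 6.
The 2 values of 11.86 occupy positions 8–9 → each gets rank 8.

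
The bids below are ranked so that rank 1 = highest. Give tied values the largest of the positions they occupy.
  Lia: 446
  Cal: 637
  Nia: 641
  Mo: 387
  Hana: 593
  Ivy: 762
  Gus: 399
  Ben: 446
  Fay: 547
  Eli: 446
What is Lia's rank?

8

Sorted (descending): 762, 641, 637, 593, 547, 446, 446, 446, 399, 387
The 3 values of 446 occupy positions 6–8 → each gets rank 8.
Lia has value 446 → rank 8.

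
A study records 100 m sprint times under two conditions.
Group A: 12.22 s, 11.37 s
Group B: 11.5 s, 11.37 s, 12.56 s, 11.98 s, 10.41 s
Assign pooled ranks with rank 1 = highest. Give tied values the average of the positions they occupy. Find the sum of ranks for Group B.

20.5

Sorted (descending): 12.56, 12.22, 11.98, 11.5, 11.37, 11.37, 10.41
The 2 values of 11.37 occupy positions 5–6 → average rank (5+6)/2 = 5.5.
Group B values → pooled ranks: 11.5→4, 11.37→5.5, 12.56→1, 11.98→3, 10.41→7
Rank sum = 4 + 5.5 + 1 + 3 + 7 = 20.5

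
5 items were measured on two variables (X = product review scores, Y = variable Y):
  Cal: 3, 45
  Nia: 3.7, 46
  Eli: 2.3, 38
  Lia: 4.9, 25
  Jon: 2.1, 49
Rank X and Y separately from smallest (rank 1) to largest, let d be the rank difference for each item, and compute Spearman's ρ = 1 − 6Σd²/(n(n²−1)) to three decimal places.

Ranks of variable 1: 3, 4, 2, 5, 1
Ranks of variable 2: 3, 4, 2, 1, 5
d = r₁ − r₂: 0, 0, 0, 4, -4
d²: 0, 0, 0, 16, 16; Σd² = 32
ρ = 1 − 6·32/(5·24) = 1 − 192/120 = -0.600

-0.600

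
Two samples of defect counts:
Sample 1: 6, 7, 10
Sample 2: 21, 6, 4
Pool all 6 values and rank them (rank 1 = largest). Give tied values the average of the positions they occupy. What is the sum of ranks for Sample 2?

Sorted (descending): 21, 10, 7, 6, 6, 4
The 2 values of 6 occupy positions 4–5 → average rank (4+5)/2 = 4.5.
Sample 2 values → pooled ranks: 21→1, 6→4.5, 4→6
Rank sum = 1 + 4.5 + 6 = 11.5

11.5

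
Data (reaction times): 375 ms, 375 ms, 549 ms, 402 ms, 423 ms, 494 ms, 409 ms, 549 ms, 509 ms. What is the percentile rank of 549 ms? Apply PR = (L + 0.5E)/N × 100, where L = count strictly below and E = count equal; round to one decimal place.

88.9

N = 9.
Strictly below 549: 7. Equal to 549: 2.
PR = (7 + 0.5·2)/9 × 100 = 88.9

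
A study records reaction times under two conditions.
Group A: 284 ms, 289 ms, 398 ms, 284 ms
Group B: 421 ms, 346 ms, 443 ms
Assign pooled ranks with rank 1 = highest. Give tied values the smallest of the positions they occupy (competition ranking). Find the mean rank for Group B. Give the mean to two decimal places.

2.33

Sorted (descending): 443, 421, 398, 346, 289, 284, 284
The 2 values of 284 occupy positions 6–7 → each gets rank 6.
Group B values → pooled ranks: 421→2, 346→4, 443→1
Mean rank = (2 + 4 + 1) / 3 = 2.33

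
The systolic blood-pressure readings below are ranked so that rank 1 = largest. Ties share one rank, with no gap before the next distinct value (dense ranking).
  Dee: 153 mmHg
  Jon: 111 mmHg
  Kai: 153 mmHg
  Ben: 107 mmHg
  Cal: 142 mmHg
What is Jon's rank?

3

Sorted (descending): 153, 153, 142, 111, 107
The 2 values of 153 share dense rank 1.
Remaining distinct values take the next consecutive integers.
Jon has value 111 mmHg → rank 3.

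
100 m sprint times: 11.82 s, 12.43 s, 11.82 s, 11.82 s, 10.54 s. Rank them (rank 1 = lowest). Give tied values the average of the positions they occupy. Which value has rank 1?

Sorted (ascending): 10.54, 11.82, 11.82, 11.82, 12.43
The 3 values of 11.82 occupy positions 2–4 → average rank 3.
Rank 1 → value 10.54.

10.54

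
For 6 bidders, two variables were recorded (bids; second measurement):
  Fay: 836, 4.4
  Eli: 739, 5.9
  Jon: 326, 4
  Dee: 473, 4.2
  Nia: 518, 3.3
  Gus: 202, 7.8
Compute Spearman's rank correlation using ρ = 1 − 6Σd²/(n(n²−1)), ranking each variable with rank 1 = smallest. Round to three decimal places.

Ranks of variable 1: 6, 5, 2, 3, 4, 1
Ranks of variable 2: 4, 5, 2, 3, 1, 6
d = r₁ − r₂: 2, 0, 0, 0, 3, -5
d²: 4, 0, 0, 0, 9, 25; Σd² = 38
ρ = 1 − 6·38/(6·35) = 1 − 228/210 = -0.086

-0.086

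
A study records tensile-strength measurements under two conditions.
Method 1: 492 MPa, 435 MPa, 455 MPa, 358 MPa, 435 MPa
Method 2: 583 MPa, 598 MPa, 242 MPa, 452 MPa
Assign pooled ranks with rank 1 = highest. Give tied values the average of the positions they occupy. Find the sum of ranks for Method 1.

28

Sorted (descending): 598, 583, 492, 455, 452, 435, 435, 358, 242
The 2 values of 435 occupy positions 6–7 → average rank (6+7)/2 = 6.5.
Method 1 values → pooled ranks: 492→3, 435→6.5, 455→4, 358→8, 435→6.5
Rank sum = 3 + 6.5 + 4 + 8 + 6.5 = 28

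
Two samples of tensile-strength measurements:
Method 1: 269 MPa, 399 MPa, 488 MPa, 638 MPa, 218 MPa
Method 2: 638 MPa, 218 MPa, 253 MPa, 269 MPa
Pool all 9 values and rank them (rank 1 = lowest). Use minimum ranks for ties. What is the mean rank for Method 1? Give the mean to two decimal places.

Sorted (ascending): 218, 218, 253, 269, 269, 399, 488, 638, 638
The 2 values of 218 occupy positions 1–2 → each gets rank 1.
The 2 values of 269 occupy positions 4–5 → each gets rank 4.
The 2 values of 638 occupy positions 8–9 → each gets rank 8.
Method 1 values → pooled ranks: 269→4, 399→6, 488→7, 638→8, 218→1
Mean rank = (4 + 6 + 7 + 8 + 1) / 5 = 5.20

5.20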